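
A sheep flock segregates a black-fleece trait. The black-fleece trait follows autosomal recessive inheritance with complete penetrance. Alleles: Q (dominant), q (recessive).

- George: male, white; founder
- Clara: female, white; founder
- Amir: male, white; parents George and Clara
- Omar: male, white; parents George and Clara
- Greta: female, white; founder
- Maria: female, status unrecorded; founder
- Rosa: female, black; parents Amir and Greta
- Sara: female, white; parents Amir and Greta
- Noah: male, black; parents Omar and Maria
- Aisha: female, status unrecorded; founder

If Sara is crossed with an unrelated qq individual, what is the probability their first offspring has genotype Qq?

2/3

Amir is white so carries Q and passed q to Rosa (qq), so Amir is Qq.
Greta is white so carries Q and passed q to Rosa (qq), so Greta is Qq.
Sara is a white offspring of Amir (Qq) × Greta (Qq), whose cross gives 1/4 QQ : 1/2 Qq : 1/4 qq; conditioning on being white, Sara is QQ with probability 1/3, Qq with probability 2/3.
Summing over parental genotype combinations, P(offspring has genotype Qq) = 1/3·1 + 2/3·1/2 = 2/3.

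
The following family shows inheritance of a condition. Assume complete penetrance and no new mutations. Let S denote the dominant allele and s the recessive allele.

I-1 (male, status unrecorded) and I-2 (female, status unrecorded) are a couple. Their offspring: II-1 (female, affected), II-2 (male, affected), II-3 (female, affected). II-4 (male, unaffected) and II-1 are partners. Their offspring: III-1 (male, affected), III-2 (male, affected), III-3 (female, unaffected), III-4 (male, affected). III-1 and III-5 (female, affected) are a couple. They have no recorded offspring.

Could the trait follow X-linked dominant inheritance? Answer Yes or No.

A consistent assignment under X-linked dominant exists: I-1 X^S Y, I-2 X^S X^s, II-1 X^S X^s, II-2 X^S Y, II-3 X^S X^S, II-4 X^s Y, III-1 X^S Y, III-2 X^S Y, III-3 X^s X^s, III-4 X^S Y, III-5 X^S X^S.
In this assignment every recorded phenotype matches its genotype and every non-founder's genotype is obtainable from its parents' genotypes, so the pedigree is consistent.

Yes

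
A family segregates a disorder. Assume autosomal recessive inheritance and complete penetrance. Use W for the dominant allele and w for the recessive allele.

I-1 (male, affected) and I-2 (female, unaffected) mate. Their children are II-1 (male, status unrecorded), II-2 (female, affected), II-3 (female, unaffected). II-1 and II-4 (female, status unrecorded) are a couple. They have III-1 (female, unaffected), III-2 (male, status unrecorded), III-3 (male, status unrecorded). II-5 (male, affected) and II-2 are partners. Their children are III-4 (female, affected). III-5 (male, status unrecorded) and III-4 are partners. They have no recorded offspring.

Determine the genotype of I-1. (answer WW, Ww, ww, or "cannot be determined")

I-1 is affected, so I-1 is ww.

ww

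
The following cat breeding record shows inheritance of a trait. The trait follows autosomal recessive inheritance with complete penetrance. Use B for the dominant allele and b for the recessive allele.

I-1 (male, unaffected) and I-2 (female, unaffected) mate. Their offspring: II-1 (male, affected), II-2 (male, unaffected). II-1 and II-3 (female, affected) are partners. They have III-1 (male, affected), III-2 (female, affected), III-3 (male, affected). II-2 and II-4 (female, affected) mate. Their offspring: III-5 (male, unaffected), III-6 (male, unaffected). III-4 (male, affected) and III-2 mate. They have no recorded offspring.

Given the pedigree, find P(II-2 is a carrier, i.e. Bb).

I-1 is unaffected so carries B and passed b to II-1 (bb), so I-1 is Bb.
I-2 is unaffected so carries B and passed b to II-1 (bb), so I-2 is Bb.
Their cross gives offspring ratios 1/4 BB : 1/2 Bb : 1/4 bb. Conditioning on II-2 being unaffected, P(Bb) = 1/2 / 3/4 = 2/3 before taking II-2's own offspring into account.
II-4 is affected, so II-4 is bb.
Now use II-2's offspring. Probability of each recorded status — unaffected son III-5: 1/2 if II-2 is Bb, 1 if BB; unaffected son III-6: 1/2 if II-2 is Bb, 1 if BB.
Bayes: P(Bb) = 2/3·1/4 / (2/3·1/4 + 1/3·1) = 1/3.

1/3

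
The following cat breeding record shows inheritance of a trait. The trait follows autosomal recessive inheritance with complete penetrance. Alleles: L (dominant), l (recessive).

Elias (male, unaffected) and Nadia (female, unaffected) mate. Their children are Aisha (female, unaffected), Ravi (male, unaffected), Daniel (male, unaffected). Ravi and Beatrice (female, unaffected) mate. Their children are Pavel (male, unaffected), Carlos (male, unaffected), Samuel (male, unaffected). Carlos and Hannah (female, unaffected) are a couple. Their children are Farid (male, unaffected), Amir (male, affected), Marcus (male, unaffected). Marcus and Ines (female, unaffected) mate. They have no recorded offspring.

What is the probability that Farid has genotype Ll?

Carlos is unaffected so carries L and passed l to Amir (ll), so Carlos is Ll.
Hannah is unaffected so carries L and passed l to Amir (ll), so Hannah is Ll.
Their cross gives offspring ratios 1/4 LL : 1/2 Ll : 1/4 ll. Conditioning on Farid being unaffected, P(Ll) = 1/2 / 3/4 = 2/3.

2/3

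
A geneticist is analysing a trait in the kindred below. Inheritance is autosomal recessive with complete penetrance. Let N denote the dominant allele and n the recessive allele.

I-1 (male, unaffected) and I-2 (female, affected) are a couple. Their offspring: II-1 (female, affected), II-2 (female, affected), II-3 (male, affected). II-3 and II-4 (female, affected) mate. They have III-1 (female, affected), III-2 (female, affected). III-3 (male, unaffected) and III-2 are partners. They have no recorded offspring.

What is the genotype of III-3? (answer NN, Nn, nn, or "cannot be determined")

cannot be determined

III-3's phenotype allows NN or Nn, and no parent or child forces a single allele at both positions; consistent genotype assignments exist with III-3 as NN or Nn.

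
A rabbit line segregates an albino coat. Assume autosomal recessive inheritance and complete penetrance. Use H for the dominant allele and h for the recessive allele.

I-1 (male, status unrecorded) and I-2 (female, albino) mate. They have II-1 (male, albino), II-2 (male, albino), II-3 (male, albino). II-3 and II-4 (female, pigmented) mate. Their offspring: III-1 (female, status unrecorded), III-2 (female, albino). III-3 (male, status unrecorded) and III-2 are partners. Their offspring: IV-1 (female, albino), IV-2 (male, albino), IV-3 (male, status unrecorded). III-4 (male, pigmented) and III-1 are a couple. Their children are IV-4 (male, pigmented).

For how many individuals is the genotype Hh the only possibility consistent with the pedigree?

1

Obligate heterozygotes: II-4 is pigmented so carries H and passed h to III-2 (hh), so II-4 is Hh.
Every other individual is either homozygous by phenotype or has at least one consistent homozygous assignment, so the count is 1.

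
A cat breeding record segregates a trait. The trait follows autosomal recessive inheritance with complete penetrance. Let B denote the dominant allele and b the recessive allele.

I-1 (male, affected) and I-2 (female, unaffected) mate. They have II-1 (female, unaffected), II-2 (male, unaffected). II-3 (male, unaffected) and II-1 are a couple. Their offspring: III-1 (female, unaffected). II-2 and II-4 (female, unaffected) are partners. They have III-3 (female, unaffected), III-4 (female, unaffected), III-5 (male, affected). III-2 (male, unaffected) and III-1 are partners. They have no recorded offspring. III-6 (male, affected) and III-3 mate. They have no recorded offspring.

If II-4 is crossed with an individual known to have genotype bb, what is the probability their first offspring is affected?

II-4 is unaffected so carries B and passed b to III-5 (bb), so II-4 is Bb.
The cross gives 1/2 Bb : 1/2 bb, so P(offspring is affected) = 1/2.

1/2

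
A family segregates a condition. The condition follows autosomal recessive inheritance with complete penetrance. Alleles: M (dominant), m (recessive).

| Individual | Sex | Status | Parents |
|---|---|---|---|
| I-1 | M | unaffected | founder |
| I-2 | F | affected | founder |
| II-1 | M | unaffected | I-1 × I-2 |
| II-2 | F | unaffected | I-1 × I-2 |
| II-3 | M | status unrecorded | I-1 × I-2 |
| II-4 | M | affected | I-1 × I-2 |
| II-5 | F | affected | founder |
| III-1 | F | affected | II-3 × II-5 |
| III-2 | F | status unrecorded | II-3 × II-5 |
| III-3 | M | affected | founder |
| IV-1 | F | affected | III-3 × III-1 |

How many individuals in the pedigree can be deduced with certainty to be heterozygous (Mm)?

Obligate heterozygotes: I-1 is unaffected so carries M and passed m to II-4 (mm), so I-1 is Mm; II-1 is unaffected so carries M and received m from I-2 (mm), so II-1 is Mm; II-2 is unaffected so carries M and received m from I-2 (mm), so II-2 is Mm.
Every other individual is either homozygous by phenotype or has at least one consistent homozygous assignment, so the count is 3.

3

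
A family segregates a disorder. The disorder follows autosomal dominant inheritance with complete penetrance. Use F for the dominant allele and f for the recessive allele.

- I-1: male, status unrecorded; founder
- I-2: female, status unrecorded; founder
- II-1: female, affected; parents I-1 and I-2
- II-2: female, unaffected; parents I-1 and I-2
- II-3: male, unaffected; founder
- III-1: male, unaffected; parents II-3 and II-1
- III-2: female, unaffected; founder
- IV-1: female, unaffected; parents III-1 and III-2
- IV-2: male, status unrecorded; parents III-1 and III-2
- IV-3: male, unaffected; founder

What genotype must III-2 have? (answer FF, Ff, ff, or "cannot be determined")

III-2 is unaffected, so III-2 is ff.

ff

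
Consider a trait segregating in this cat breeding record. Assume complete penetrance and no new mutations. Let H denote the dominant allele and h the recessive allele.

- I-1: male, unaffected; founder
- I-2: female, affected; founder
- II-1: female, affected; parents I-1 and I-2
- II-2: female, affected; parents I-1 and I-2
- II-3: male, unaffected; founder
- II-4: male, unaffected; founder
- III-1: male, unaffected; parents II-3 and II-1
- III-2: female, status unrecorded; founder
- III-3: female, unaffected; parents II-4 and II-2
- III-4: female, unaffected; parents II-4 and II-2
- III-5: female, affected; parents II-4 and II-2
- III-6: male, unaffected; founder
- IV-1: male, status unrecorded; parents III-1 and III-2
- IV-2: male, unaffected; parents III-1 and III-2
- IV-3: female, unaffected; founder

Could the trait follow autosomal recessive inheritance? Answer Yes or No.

A consistent assignment under autosomal recessive exists: I-1 Hh, I-2 hh, II-1 hh, II-2 hh, II-3 HH, II-4 Hh, III-1 Hh, III-2 HH, III-3 Hh, III-4 Hh, III-5 hh, III-6 HH, IV-1 HH, IV-2 HH, IV-3 HH.
In this assignment every recorded phenotype matches its genotype and every non-founder's genotype is obtainable from its parents' genotypes, so the pedigree is consistent.

Yes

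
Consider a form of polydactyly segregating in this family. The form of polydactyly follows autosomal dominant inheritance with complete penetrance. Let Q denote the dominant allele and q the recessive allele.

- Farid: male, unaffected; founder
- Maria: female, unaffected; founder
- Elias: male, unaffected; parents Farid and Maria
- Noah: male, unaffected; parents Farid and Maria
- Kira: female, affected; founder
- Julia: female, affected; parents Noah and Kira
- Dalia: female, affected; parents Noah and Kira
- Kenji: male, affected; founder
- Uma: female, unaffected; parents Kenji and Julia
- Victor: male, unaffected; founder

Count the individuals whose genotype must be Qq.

3

Obligate heterozygotes: Julia is affected so carries Q and received q from Noah (qq), so Julia is Qq; Dalia is affected so carries Q and received q from Noah (qq), so Dalia is Qq; Kenji is affected so carries Q and passed q to Uma (qq), so Kenji is Qq.
Every other individual is either homozygous by phenotype or has at least one consistent homozygous assignment, so the count is 3.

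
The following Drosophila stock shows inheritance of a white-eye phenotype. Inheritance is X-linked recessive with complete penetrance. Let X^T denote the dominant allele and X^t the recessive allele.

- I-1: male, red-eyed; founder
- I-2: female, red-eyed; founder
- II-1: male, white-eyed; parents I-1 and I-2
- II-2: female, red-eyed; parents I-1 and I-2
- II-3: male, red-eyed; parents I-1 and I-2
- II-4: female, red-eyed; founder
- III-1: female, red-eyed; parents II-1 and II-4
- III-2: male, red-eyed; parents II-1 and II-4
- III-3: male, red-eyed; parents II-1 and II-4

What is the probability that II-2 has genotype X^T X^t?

I-1 is red-eyed, so I-1 is X^T Y.
I-2 is red-eyed so carries T and passed t to II-1 (X^t Y), so I-2 is X^T X^t.
Their cross gives offspring ratios 1/2 X^T X^T : 1/2 X^T X^t. Conditioning on II-2 being red-eyed, P(X^T X^t) = 1/2 / 1 = 1/2.

1/2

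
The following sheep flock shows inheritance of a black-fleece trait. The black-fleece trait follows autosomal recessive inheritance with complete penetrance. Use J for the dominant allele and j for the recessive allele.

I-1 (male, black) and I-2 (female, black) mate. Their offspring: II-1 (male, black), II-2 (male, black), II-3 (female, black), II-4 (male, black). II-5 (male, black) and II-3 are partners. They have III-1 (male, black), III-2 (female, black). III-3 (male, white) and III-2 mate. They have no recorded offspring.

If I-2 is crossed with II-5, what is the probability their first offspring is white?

0

I-2 is black, so I-2 is jj.
II-5 is black, so II-5 is jj.
The cross gives 1 jj, so P(offspring is white) = 0.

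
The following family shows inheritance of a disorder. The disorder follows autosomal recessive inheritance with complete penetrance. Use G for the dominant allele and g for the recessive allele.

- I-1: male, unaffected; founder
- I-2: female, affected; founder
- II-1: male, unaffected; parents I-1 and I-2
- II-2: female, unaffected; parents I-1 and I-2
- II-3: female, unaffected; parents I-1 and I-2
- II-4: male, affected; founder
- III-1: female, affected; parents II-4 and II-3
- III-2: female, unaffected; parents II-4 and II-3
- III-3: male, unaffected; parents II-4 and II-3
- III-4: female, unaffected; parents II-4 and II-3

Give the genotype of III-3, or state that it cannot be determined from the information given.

From phenotype alone, III-3 is GG or Gg.
III-3 is unaffected so carries G and received g from II-4 (gg), so III-3 is Gg.

Gg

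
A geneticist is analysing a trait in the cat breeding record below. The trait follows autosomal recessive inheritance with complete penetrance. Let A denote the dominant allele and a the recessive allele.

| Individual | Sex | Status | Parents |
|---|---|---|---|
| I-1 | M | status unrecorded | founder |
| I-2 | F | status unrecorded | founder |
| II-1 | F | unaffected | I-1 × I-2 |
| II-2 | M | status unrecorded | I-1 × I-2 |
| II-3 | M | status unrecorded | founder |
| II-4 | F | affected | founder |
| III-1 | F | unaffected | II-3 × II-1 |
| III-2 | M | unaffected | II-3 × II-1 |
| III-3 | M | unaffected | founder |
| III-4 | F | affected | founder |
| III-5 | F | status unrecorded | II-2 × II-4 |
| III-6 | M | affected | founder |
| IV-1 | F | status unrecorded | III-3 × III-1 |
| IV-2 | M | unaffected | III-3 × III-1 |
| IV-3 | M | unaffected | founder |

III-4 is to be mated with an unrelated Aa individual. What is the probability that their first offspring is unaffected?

1/2

III-4 is affected, so III-4 is aa.
The cross gives 1/2 Aa : 1/2 aa, so P(offspring is unaffected) = 1/2.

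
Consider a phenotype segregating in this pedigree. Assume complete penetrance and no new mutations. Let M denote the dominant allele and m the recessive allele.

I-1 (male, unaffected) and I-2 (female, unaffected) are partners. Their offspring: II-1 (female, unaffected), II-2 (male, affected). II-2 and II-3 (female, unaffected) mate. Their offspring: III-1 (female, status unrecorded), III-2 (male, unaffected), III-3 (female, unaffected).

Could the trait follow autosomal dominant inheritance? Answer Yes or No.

Under autosomal dominant, II-2 (affected, male) cannot arise from I-1 (unaffected) × I-2 (unaffected).

No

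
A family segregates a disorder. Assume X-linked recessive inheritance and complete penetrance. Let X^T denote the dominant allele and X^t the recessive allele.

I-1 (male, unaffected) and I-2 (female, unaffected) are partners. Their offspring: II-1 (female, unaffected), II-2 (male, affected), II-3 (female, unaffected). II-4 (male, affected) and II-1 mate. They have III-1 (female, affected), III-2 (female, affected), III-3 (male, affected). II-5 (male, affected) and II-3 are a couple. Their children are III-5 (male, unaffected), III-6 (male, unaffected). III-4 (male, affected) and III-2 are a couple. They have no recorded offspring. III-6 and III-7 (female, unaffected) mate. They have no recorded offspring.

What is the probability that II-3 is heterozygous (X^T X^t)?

I-1 is unaffected, so I-1 is X^T Y.
I-2 is unaffected so carries T and passed t to II-1 (X^T X^t, whose T came from I-1), so I-2 is X^T X^t.
Their cross gives offspring ratios 1/2 X^T X^T : 1/2 X^T X^t. Conditioning on II-3 being unaffected, P(X^T X^t) = 1/2 / 1 = 1/2 before taking II-3's own offspring into account.
II-5 is affected, so II-5 is X^t Y.
Now use II-3's offspring. Probability of each recorded status — unaffected son III-5: 1/2 if II-3 is X^T X^t, 1 if X^T X^T; unaffected son III-6: 1/2 if II-3 is X^T X^t, 1 if X^T X^T.
Bayes: P(X^T X^t) = 1/2·1/4 / (1/2·1/4 + 1/2·1) = 1/5.

1/5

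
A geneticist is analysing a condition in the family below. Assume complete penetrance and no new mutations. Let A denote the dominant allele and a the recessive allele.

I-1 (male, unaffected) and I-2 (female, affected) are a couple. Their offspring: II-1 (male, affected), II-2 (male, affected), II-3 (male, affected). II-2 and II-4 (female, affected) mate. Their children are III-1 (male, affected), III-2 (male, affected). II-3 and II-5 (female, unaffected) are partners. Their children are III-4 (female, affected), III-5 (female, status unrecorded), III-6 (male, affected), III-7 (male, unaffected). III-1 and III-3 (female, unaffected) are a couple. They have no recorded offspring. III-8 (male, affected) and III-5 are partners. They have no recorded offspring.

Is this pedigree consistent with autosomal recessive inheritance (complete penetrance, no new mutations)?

A consistent assignment under autosomal recessive exists: I-1 Aa, I-2 aa, II-1 aa, II-2 aa, II-3 aa, II-4 aa, II-5 Aa, III-1 aa, III-2 aa, III-3 AA, III-4 aa, III-5 Aa, III-6 aa, III-7 Aa, III-8 aa.
In this assignment every recorded phenotype matches its genotype and every non-founder's genotype is obtainable from its parents' genotypes, so the pedigree is consistent.

Yes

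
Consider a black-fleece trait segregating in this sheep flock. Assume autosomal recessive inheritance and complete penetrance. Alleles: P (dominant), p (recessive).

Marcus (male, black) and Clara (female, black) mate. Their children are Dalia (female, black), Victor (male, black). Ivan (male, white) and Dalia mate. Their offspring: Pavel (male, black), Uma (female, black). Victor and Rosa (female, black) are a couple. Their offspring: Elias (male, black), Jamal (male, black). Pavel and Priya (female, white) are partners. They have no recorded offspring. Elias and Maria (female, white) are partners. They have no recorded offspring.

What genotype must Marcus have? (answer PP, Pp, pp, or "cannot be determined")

pp

Marcus is black, so Marcus is pp.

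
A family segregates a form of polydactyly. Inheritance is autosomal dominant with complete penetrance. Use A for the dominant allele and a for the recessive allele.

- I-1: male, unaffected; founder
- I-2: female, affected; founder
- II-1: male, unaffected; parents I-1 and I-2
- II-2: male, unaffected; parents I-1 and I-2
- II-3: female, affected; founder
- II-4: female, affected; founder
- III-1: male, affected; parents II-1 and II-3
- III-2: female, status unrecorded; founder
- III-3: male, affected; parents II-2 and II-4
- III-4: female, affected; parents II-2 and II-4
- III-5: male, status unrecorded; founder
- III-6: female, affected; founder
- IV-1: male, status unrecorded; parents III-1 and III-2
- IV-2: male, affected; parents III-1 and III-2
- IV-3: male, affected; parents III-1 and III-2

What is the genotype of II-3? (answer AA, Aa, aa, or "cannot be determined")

cannot be determined

II-3's phenotype allows AA or Aa, and no parent or child forces a single allele at both positions; consistent genotype assignments exist with II-3 as AA or Aa.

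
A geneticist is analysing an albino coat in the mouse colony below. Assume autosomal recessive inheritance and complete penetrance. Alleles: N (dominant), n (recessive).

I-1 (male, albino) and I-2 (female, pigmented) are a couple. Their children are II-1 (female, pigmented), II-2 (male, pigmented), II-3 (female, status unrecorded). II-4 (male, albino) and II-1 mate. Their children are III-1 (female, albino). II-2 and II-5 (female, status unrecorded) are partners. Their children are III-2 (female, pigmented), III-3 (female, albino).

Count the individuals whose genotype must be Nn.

Obligate heterozygotes: II-1 is pigmented so carries N and received n from I-1 (nn), so II-1 is Nn; II-2 is pigmented so carries N and received n from I-1 (nn), so II-2 is Nn.
Every other individual is either homozygous by phenotype or has at least one consistent homozygous assignment, so the count is 2.

2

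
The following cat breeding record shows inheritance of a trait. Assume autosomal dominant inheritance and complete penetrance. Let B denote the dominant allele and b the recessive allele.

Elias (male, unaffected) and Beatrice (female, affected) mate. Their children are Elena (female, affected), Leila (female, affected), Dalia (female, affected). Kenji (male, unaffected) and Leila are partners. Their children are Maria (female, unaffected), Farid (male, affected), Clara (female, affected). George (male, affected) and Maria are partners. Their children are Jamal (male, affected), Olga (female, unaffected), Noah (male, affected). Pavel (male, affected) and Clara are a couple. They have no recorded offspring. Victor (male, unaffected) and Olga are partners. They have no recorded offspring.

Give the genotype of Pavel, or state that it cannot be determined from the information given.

cannot be determined

Pavel's phenotype allows BB or Bb, and no parent or child forces a single allele at both positions; consistent genotype assignments exist with Pavel as BB or Bb.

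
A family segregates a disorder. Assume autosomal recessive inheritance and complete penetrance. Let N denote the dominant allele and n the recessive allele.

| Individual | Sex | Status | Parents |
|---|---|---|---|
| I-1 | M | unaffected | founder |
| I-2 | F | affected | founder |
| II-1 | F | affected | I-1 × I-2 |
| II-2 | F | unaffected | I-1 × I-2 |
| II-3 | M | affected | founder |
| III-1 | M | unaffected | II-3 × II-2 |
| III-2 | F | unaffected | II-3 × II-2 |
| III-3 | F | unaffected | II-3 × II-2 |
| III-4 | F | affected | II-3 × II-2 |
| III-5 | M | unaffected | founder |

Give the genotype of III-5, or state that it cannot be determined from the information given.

cannot be determined

III-5's phenotype allows NN or Nn, and no parent or child forces a single allele at both positions; consistent genotype assignments exist with III-5 as NN or Nn.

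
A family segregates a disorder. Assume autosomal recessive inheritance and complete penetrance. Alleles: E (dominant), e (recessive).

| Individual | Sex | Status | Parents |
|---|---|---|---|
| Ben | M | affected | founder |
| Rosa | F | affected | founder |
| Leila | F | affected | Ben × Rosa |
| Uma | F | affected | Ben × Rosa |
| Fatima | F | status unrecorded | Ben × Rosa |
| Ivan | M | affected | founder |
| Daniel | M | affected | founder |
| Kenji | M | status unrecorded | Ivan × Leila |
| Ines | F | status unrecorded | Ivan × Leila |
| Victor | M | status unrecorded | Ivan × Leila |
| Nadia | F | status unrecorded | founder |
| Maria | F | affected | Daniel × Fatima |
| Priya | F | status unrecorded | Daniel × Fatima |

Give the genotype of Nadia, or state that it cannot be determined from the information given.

cannot be determined

Nadia's phenotype is unrecorded, and no parent or child forces a single allele at both positions; consistent genotype assignments exist with Nadia as EE or Ee or ee.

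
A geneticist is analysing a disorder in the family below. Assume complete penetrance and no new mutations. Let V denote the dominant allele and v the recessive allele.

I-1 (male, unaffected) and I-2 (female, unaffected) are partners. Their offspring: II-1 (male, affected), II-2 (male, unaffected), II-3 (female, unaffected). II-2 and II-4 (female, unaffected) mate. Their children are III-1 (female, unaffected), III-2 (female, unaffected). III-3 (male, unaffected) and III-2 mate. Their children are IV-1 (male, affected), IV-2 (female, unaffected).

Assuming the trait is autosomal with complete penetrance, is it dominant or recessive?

I-1 and I-2 are both unaffected yet have an affected child II-1. Under dominance, an affected child requires at least one affected parent, so the trait cannot be dominant.

recessive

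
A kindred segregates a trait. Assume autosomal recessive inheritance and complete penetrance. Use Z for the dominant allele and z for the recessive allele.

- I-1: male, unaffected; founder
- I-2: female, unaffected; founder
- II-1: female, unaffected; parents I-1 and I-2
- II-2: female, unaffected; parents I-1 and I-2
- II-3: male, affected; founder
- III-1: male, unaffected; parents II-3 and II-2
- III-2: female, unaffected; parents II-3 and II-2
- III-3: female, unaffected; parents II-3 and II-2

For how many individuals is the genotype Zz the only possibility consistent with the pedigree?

Obligate heterozygotes: III-1 is unaffected so carries Z and received z from II-3 (zz), so III-1 is Zz; III-2 is unaffected so carries Z and received z from II-3 (zz), so III-2 is Zz; III-3 is unaffected so carries Z and received z from II-3 (zz), so III-3 is Zz.
Every other individual is either homozygous by phenotype or has at least one consistent homozygous assignment, so the count is 3.

3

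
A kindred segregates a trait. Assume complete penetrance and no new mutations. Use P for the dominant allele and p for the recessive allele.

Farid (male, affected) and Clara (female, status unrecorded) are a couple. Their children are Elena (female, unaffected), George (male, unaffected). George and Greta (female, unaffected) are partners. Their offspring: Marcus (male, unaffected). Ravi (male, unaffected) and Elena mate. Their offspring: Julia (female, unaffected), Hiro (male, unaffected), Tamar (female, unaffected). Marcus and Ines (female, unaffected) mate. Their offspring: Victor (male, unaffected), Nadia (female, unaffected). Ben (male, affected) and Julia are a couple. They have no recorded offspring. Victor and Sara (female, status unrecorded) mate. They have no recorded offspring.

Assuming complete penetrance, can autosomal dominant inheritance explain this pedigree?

Yes

A consistent assignment under autosomal dominant exists: Farid Pp, Clara Pp, Elena pp, George pp, Greta pp, Ravi pp, Marcus pp, Ines pp, Julia pp, Hiro pp, Tamar pp, Ben PP, Victor pp, Nadia pp, Sara PP.
In this assignment every recorded phenotype matches its genotype and every non-founder's genotype is obtainable from its parents' genotypes, so the pedigree is consistent.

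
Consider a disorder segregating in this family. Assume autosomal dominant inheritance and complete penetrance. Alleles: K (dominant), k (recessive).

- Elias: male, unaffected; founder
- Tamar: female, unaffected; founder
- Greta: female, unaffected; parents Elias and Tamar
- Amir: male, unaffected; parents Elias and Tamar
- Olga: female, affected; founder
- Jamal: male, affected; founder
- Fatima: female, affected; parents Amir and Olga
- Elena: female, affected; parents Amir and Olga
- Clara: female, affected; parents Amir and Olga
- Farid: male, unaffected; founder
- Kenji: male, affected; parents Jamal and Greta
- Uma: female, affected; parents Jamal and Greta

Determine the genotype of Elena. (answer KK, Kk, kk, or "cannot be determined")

From phenotype alone, Elena is KK or Kk.
Elena is affected so carries K and received k from Amir (kk), so Elena is Kk.

Kk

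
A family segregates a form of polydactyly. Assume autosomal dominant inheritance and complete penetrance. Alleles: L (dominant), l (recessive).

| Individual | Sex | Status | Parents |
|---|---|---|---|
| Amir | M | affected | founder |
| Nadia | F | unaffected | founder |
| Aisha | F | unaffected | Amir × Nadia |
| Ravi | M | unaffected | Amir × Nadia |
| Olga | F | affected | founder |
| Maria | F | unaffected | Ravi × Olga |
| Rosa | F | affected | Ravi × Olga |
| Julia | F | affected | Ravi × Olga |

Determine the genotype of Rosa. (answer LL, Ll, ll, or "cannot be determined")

Ll

From phenotype alone, Rosa is LL or Ll.
Rosa is affected so carries L and received l from Ravi (ll), so Rosa is Ll.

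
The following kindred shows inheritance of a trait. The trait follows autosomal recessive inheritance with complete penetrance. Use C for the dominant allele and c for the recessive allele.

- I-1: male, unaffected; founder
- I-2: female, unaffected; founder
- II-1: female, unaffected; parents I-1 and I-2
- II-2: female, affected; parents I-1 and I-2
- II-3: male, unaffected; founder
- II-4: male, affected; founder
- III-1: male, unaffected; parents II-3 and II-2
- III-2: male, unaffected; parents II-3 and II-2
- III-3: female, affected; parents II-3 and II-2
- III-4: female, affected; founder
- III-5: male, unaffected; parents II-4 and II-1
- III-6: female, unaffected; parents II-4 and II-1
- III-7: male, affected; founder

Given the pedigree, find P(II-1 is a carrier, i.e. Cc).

1/3

I-1 is unaffected so carries C and passed c to II-2 (cc), so I-1 is Cc.
I-2 is unaffected so carries C and passed c to II-2 (cc), so I-2 is Cc.
Their cross gives offspring ratios 1/4 CC : 1/2 Cc : 1/4 cc. Conditioning on II-1 being unaffected, P(Cc) = 1/2 / 3/4 = 2/3 before taking II-1's own offspring into account.
II-4 is affected, so II-4 is cc.
Now use II-1's offspring. Probability of each recorded status — unaffected son III-5: 1/2 if II-1 is Cc, 1 if CC; unaffected daughter III-6: 1/2 if II-1 is Cc, 1 if CC.
Bayes: P(Cc) = 2/3·1/4 / (2/3·1/4 + 1/3·1) = 1/3.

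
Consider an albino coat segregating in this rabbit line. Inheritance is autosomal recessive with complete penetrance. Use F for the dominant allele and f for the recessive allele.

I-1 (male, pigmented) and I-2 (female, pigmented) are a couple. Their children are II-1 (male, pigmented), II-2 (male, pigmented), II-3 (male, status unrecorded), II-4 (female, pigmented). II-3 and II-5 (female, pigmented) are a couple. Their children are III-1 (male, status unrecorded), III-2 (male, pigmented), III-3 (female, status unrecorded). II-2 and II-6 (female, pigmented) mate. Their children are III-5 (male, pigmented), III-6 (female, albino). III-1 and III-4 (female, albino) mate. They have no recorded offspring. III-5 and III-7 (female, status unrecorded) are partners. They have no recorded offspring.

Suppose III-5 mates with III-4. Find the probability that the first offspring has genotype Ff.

2/3

II-2 is pigmented so carries F and passed f to III-6 (ff), so II-2 is Ff.
II-6 is pigmented so carries F and passed f to III-6 (ff), so II-6 is Ff.
III-5 is a pigmented offspring of II-2 (Ff) × II-6 (Ff), whose cross gives 1/4 FF : 1/2 Ff : 1/4 ff; conditioning on being pigmented, III-5 is FF with probability 1/3, Ff with probability 2/3.
III-4 is albino, so III-4 is ff.
Summing over parental genotype combinations, P(offspring has genotype Ff) = 1/3·1 + 2/3·1/2 = 2/3.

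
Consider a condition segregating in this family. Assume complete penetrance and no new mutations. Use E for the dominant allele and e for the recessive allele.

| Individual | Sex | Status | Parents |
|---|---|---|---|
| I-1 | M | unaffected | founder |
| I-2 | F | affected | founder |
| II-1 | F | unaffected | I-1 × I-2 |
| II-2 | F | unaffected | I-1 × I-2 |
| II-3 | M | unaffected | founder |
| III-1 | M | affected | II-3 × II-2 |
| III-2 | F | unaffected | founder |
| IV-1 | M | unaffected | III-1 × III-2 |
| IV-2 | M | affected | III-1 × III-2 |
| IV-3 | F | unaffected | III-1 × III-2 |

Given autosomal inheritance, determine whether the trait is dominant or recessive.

II-3 and II-2 are both unaffected yet have an affected child III-1. Under dominance, an affected child requires at least one affected parent, so the trait cannot be dominant.

recessive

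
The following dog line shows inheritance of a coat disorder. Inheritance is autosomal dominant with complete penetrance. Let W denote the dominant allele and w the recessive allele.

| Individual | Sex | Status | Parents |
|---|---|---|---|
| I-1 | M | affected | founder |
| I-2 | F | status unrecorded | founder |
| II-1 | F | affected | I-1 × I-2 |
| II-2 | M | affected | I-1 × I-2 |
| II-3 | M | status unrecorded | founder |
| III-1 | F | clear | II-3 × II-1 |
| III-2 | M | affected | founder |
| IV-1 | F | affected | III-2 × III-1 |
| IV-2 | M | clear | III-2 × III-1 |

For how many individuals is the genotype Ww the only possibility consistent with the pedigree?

Obligate heterozygotes: II-1 is affected so carries W and passed w to III-1 (ww), so II-1 is Ww; III-2 is affected so carries W and passed w to IV-2 (ww), so III-2 is Ww; IV-1 is affected so carries W and received w from III-1 (ww), so IV-1 is Ww.
Every other individual is either homozygous by phenotype or has at least one consistent homozygous assignment, so the count is 3.

3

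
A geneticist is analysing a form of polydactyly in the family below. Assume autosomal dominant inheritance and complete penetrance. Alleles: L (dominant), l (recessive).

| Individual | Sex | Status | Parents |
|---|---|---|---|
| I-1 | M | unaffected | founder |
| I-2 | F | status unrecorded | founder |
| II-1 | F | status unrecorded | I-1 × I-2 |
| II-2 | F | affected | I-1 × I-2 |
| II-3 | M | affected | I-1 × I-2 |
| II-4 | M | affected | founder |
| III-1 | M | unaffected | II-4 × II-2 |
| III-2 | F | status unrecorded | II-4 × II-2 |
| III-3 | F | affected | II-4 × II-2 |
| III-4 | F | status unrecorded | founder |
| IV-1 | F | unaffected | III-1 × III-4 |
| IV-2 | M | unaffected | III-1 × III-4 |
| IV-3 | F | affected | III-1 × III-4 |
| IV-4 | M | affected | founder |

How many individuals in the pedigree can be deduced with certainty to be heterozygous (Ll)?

Obligate heterozygotes: II-2 is affected so carries L and received l from I-1 (ll), so II-2 is Ll; II-3 is affected so carries L and received l from I-1 (ll), so II-3 is Ll; II-4 is affected so carries L and passed l to III-1 (ll), so II-4 is Ll; III-4 passed L to IV-3 (Ll, whose l came from III-1) and passed l to IV-1 (ll), so III-4 is Ll; IV-3 is affected so carries L and received l from III-1 (ll), so IV-3 is Ll.
Every other individual is either homozygous by phenotype or has at least one consistent homozygous assignment, so the count is 5.

5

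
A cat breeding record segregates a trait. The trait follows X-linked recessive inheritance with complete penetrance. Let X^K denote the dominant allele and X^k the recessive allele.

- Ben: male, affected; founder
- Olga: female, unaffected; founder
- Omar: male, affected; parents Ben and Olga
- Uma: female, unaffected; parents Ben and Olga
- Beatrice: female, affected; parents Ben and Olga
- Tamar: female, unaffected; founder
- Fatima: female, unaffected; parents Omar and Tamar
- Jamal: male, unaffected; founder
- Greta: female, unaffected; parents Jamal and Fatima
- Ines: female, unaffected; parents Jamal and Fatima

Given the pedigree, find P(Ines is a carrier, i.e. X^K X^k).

Jamal is unaffected, so Jamal is X^K Y.
Fatima is unaffected so carries K and received k from Omar (X^k Y), so Fatima is X^K X^k.
Their cross gives offspring ratios 1/2 X^K X^K : 1/2 X^K X^k. Conditioning on Ines being unaffected, P(X^K X^k) = 1/2 / 1 = 1/2.

1/2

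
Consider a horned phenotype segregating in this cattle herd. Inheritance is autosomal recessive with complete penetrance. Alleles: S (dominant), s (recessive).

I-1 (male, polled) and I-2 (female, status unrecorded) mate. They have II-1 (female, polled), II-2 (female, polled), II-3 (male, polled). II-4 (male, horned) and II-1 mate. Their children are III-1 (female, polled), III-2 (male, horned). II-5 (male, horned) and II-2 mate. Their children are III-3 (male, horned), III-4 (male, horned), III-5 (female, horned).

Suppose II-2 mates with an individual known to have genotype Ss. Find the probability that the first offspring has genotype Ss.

1/2

II-2 is polled so carries S and passed s to III-3 (ss), so II-2 is Ss.
The cross gives 1/4 SS : 1/2 Ss : 1/4 ss, so P(offspring has genotype Ss) = 1/2.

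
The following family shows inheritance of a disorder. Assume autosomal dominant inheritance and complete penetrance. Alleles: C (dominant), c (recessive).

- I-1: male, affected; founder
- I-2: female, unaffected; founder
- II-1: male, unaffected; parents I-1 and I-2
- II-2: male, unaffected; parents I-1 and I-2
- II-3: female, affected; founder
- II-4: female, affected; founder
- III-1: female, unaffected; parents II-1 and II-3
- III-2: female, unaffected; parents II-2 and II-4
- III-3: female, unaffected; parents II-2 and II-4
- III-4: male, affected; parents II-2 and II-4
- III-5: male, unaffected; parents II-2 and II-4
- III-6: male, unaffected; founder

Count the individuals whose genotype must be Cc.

4

Obligate heterozygotes: I-1 is affected so carries C and passed c to II-1 (cc), so I-1 is Cc; II-3 is affected so carries C and passed c to III-1 (cc), so II-3 is Cc; II-4 is affected so carries C and passed c to III-2 (cc), so II-4 is Cc; III-4 is affected so carries C and received c from II-2 (cc), so III-4 is Cc.
Every other individual is either homozygous by phenotype or has at least one consistent homozygous assignment, so the count is 4.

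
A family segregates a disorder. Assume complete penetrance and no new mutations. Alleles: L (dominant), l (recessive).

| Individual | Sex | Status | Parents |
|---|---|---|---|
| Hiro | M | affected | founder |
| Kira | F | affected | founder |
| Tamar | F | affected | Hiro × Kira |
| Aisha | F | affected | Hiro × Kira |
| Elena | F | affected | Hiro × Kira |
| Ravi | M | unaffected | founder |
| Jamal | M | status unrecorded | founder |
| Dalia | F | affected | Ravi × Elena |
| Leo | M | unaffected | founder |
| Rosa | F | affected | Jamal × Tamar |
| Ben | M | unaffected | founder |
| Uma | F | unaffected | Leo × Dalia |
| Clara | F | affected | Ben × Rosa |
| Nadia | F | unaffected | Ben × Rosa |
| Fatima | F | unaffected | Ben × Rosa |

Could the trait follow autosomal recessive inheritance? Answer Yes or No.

Yes

A consistent assignment under autosomal recessive exists: Hiro ll, Kira ll, Tamar ll, Aisha ll, Elena ll, Ravi Ll, Jamal Ll, Dalia ll, Leo LL, Rosa ll, Ben Ll, Uma Ll, Clara ll, Nadia Ll, Fatima Ll.
In this assignment every recorded phenotype matches its genotype and every non-founder's genotype is obtainable from its parents' genotypes, so the pedigree is consistent.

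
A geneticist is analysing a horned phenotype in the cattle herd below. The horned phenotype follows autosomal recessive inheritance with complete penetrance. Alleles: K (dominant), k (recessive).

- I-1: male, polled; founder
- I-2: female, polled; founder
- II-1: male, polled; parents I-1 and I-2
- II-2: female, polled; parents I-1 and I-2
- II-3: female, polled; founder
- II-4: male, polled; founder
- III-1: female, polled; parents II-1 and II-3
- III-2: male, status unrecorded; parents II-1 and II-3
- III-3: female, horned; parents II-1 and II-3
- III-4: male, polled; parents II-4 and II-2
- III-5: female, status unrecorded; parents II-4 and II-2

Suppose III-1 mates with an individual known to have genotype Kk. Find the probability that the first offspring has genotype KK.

II-1 is polled so carries K and passed k to III-3 (kk), so II-1 is Kk.
II-3 is polled so carries K and passed k to III-3 (kk), so II-3 is Kk.
III-1 is a polled offspring of II-1 (Kk) × II-3 (Kk), whose cross gives 1/4 KK : 1/2 Kk : 1/4 kk; conditioning on being polled, III-1 is KK with probability 1/3, Kk with probability 2/3.
Summing over parental genotype combinations, P(offspring has genotype KK) = 1/3·1/2 + 2/3·1/4 = 1/3.

1/3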